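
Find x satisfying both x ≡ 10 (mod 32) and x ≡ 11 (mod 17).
266

Using Chinese Remainder Theorem:
M = 32 × 17 = 544
M1 = 17, M2 = 32
y1 = 17^(-1) mod 32 = 17
y2 = 32^(-1) mod 17 = 8
x = (10×17×17 + 11×32×8) mod 544 = 266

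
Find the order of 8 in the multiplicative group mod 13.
4

13 is prime, so ord(8) divides φ(13) = 12.
Divisors of 12: 1, 2, 3, 4, 6, 12.
Repeated squaring: 8^1 ≡ 8, 8^2 ≡ 12, 8^4 ≡ 1, 8^8 ≡ 1 (mod 13).
Test 8^d mod 13 for each divisor d in increasing order:
8^1 ≡ 8
8^2 ≡ 12
8^3 = 8^2·8^1 ≡ 5
8^4 ≡ 1  ← first divisor giving 1
The order is 4.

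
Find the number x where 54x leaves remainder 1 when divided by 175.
94

gcd(54, 175) = 1, so the inverse exists.
Extended Euclidean algorithm on (175, 54):
175 = 3 × 54 + 13  ⟹  13 = (1)·175 + (-3)·54
54 = 4 × 13 + 2  ⟹  2 = (-4)·175 + (13)·54
13 = 6 × 2 + 1  ⟹  1 = (25)·175 + (-81)·54
So (-81)·54 ≡ 1 (mod 175), i.e. 54^(-1) ≡ -81 ≡ 94 (mod 175).
Check: 54 × 94 = 5076 ≡ 1 (mod 175)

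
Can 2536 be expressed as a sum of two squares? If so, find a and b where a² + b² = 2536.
6² + 50² (a=6, b=50)

Factorization: 2536 = 2^3 × 317
By Fermat: n is sum of two squares iff every prime p ≡ 3 (mod 4) appears to even power.
All primes ≡ 3 (mod 4) appear to even power.
Search a = 0, 1, 2, … for 2536 - a² a perfect square: first hit at a = 6: 2536 - 36 = 2500 = 50².
2536 = 6² + 50² = 36 + 2500 ✓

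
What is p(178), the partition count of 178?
571701605655

p(n) counts ways to write n as a sum of positive integers (order ignored).
Euler's pentagonal recurrence: p(k) = p(k-1) + p(k-2) - p(k-5) - p(k-7) + p(k-12) + p(k-15) - ... (offsets j(3j∓1)/2, signs ++--, p(0)=1, p(<0)=0).
DP table for k = 0..177: p(0)=1, p(1)=1, p(2)=2, p(3)=3, p(4)=5, p(5)=7, p(6)=11, p(7)=15, p(8)=22, p(9)=30, p(10)=42, p(11)=56, p(12)=77, p(13)=101, p(14)=135, p(15)=176, p(16)=231, p(17)=297, p(18)=385, p(19)=490, p(20)=627, p(21)=792, p(22)=1002, p(23)=1255, p(24)=1575, p(25)=1958, p(26)=2436, p(27)=3010, p(28)=3718, p(29)=4565, p(30)=5604, p(31)=6842, p(32)=8349, p(33)=10143, p(34)=12310, p(35)=14883, p(36)=17977, p(37)=21637, p(38)=26015, p(39)=31185, p(40)=37338, p(41)=44583, p(42)=53174, p(43)=63261, p(44)=75175, p(45)=89134, p(46)=105558, p(47)=124754, p(48)=147273, p(49)=173525, p(50)=204226, p(51)=239943, p(52)=281589, p(53)=329931, p(54)=386155, p(55)=451276, p(56)=526823, p(57)=614154, p(58)=715220, p(59)=831820, p(60)=966467, p(61)=1121505, p(62)=1300156, p(63)=1505499, p(64)=1741630, p(65)=2012558, p(66)=2323520, p(67)=2679689, p(68)=3087735, p(69)=3554345, p(70)=4087968, p(71)=4697205, p(72)=5392783, p(73)=6185689, p(74)=7089500, p(75)=8118264, p(76)=9289091, p(77)=10619863, p(78)=12132164, p(79)=13848650, p(80)=15796476, p(81)=18004327, p(82)=20506255, p(83)=23338469, p(84)=26543660, p(85)=30167357, p(86)=34262962, p(87)=38887673, p(88)=44108109, p(89)=49995925, p(90)=56634173, p(91)=64112359, p(92)=72533807, p(93)=82010177, p(94)=92669720, p(95)=104651419, p(96)=118114304, p(97)=133230930, p(98)=150198136, p(99)=169229875, p(100)=190569292, p(101)=214481126, p(102)=241265379, p(103)=271248950, p(104)=304801365, p(105)=342325709, p(106)=384276336, p(107)=431149389, p(108)=483502844, p(109)=541946240, p(110)=607163746, p(111)=679903203, p(112)=761002156, p(113)=851376628, p(114)=952050665, p(115)=1064144451, p(116)=1188908248, p(117)=1327710076, p(118)=1482074143, p(119)=1653668665, p(120)=1844349560, p(121)=2056148051, p(122)=2291320912, p(123)=2552338241, p(124)=2841940500, p(125)=3163127352, p(126)=3519222692, p(127)=3913864295, p(128)=4351078600, p(129)=4835271870, p(130)=5371315400, p(131)=5964539504, p(132)=6620830889, p(133)=7346629512, p(134)=8149040695, p(135)=9035836076, p(136)=10015581680, p(137)=11097645016, p(138)=12292341831, p(139)=13610949895, p(140)=15065878135, p(141)=16670689208, p(142)=18440293320, p(143)=20390982757, p(144)=22540654445, p(145)=24908858009, p(146)=27517052599, p(147)=30388671978, p(148)=33549419497, p(149)=37027355200, p(150)=40853235313, p(151)=45060624582, p(152)=49686288421, p(153)=54770336324, p(154)=60356673280, p(155)=66493182097, p(156)=73232243759, p(157)=80630964769, p(158)=88751778802, p(159)=97662728555, p(160)=107438159466, p(161)=118159068427, p(162)=129913904637, p(163)=142798995930, p(164)=156919475295, p(165)=172389800255, p(166)=189334822579, p(167)=207890420102, p(168)=228204732751, p(169)=250438925115, p(170)=274768617130, p(171)=301384802048, p(172)=330495499613, p(173)=362326859895, p(174)=397125074750, p(175)=435157697830, p(176)=476715857290, p(177)=522115831195.
Final step: p(178) = p(177) + p(176) - p(173) - p(171) + p(166) + p(163) - p(156) - p(152) + p(143) + p(138) - p(127) - p(121) + p(108) + p(101) - p(86) - p(78) + p(61) + p(52) - p(33) - p(23) + p(2)
= 522115831195 + 476715857290 - 362326859895 - 301384802048 + 189334822579 + 142798995930 - 73232243759 - 49686288421 + 20390982757 + 12292341831 - 3913864295 - 2056148051 + 483502844 + 214481126 - 34262962 - 12132164 + 1121505 + 281589 - 10143 - 1255 + 2
= 571701605655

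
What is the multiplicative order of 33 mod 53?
52

53 is prime, so ord(33) divides φ(53) = 52.
Divisors of 52: 1, 2, 4, 13, 26, 52.
Repeated squaring: 33^1 ≡ 33, 33^2 ≡ 29, 33^4 ≡ 46, 33^8 ≡ 49, 33^16 ≡ 16, 33^32 ≡ 44 (mod 53).
Test 33^d mod 53 for each divisor d in increasing order:
33^1 ≡ 33
33^2 ≡ 29
33^4 ≡ 46
33^13 = 33^8·33^4·33^1 ≡ 23
33^26 = 33^16·33^8·33^2 ≡ 52
33^52 = 33^32·33^16·33^4 ≡ 1  ← first divisor giving 1
The order is 52.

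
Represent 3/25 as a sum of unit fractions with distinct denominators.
1/9 + 1/113 + 1/25425

Greedy algorithm:
3/25: ceiling(25/3) = 9, use 1/9
2/225: ceiling(225/2) = 113, use 1/113
1/25425: ceiling(25425/1) = 25425, use 1/25425
Result: 3/25 = 1/9 + 1/113 + 1/25425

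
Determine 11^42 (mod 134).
59

Repeated squaring. Binary of 42 = 101010.
11^1 ≡ 11 (mod 134); 11^2 ≡ 121 (mod 134); 11^4 ≡ 35 (mod 134); 11^8 ≡ 19 (mod 134); 11^16 ≡ 93 (mod 134); 11^32 ≡ 73 (mod 134)
11^42 = 11^2 × 11^8 × 11^32 ≡ 59 (mod 134)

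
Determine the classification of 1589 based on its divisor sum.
deficient

Proper divisors of 1589: sum = 1 + 7 + 227 = 235
Since 235 < 1589, 1589 is deficient.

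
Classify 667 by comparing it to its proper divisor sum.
deficient

Proper divisors of 667: sum = 1 + 23 + 29 = 53
Since 53 < 667, 667 is deficient.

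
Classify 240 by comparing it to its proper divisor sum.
abundant

Proper divisors of 240: sum = 1 + 2 + 3 + 4 + 5 + 6 + 8 + 10 + ... + 48 + 60 + 80 + 120 (19 divisors) = 504
Since 504 > 240, 240 is abundant.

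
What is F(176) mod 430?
387

Matrix identity: Q^n = [[F_(n+1), F_n], [F_n, F_(n-1)]] with Q = [[1,1],[1,0]].
n = 176 = 10110000₂. Square-and-multiply, entries mod 430:
Q^1 = [[1,1],[1,0]]
Q^2 = (Q^1)² = [[2,1],[1,1]]
Q^5 = (Q^2)²·Q = [[8,5],[5,3]]
Q^11 = (Q^5)²·Q = [[144,89],[89,55]]
Q^22 = (Q^11)² = [[277,81],[81,196]]
Q^44 = (Q^22)² = [[300,43],[43,257]]
Q^88 = (Q^44)² = [[259,301],[301,388]]
Q^176 = (Q^88)² = [[302,387],[387,345]]
F_176 mod 430 = Q^176[0][1] = 387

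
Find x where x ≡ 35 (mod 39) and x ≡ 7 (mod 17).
347

Using Chinese Remainder Theorem:
M = 39 × 17 = 663
M1 = 17, M2 = 39
y1 = 17^(-1) mod 39 = 23
y2 = 39^(-1) mod 17 = 7
x = (35×17×23 + 7×39×7) mod 663 = 347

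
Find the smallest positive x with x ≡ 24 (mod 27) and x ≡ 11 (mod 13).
24

Using Chinese Remainder Theorem:
M = 27 × 13 = 351
M1 = 13, M2 = 27
y1 = 13^(-1) mod 27 = 25
y2 = 27^(-1) mod 13 = 1
x = (24×13×25 + 11×27×1) mod 351 = 24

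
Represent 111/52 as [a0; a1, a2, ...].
[2; 7, 2, 3]

Euclidean algorithm steps:
111 = 2 × 52 + 7
52 = 7 × 7 + 3
7 = 2 × 3 + 1
3 = 3 × 1 + 0
Continued fraction: [2; 7, 2, 3]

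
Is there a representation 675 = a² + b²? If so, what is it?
Not possible

Factorization: 675 = 3^3 × 5^2
By Fermat: n is sum of two squares iff every prime p ≡ 3 (mod 4) appears to even power.
Prime(s) ≡ 3 (mod 4) with odd exponent: [(3, 3)]
Therefore 675 cannot be expressed as a² + b².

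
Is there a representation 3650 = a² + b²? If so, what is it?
13² + 59² (a=13, b=59)

Factorization: 3650 = 2 × 5^2 × 73
By Fermat: n is sum of two squares iff every prime p ≡ 3 (mod 4) appears to even power.
All primes ≡ 3 (mod 4) appear to even power.
Search a = 0, 1, 2, … for 3650 - a² a perfect square: first hit at a = 13: 3650 - 169 = 3481 = 59².
3650 = 13² + 59² = 169 + 3481 ✓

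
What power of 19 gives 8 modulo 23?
18

Baby-step giant-step with step n = ⌈√23⌉ = 5.
Baby steps 19^j mod 23 (j:value) for j=0..4: 0:1, 1:19, 2:16, 3:5, 4:3.
Giant-step multiplier: 19^(-5) ≡ 19^(22-5) = 19^17 ≡ 21 (mod 23).
Giant steps γ_i = 8·21^i mod 23: γ_0=8, γ_1=7, γ_2=9, γ_3=5 (in table at j=3).
x = i·n + j = 3·5 + 3 = 18.
Check: 19^18 ≡ 8 (mod 23).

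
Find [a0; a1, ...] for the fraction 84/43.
[1; 1, 20, 2]

Euclidean algorithm steps:
84 = 1 × 43 + 41
43 = 1 × 41 + 2
41 = 20 × 2 + 1
2 = 2 × 1 + 0
Continued fraction: [1; 1, 20, 2]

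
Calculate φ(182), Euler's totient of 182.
72

182 = 2 × 7 × 13
φ(n) = n × ∏(1 - 1/p) for each prime p dividing n
φ(182) = 182 × (1 - 1/2) × (1 - 1/7) × (1 - 1/13) = 72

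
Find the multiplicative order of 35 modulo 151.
150

151 is prime, so ord(35) divides φ(151) = 150.
Divisors of 150: 1, 2, 3, 5, 6, 10, 15, 25, 30, 50, 75, 150.
Repeated squaring: 35^1 ≡ 35, 35^2 ≡ 17, 35^4 ≡ 138, 35^8 ≡ 18, 35^16 ≡ 22, 35^32 ≡ 31, 35^64 ≡ 55, 35^128 ≡ 5 (mod 151).
Test 35^d mod 151 for each divisor d in increasing order:
35^1 ≡ 35
35^2 ≡ 17
35^3 = 35^2·35^1 ≡ 142
35^5 = 35^4·35^1 ≡ 149
35^6 = 35^4·35^2 ≡ 81
35^10 = 35^8·35^2 ≡ 4
35^15 = 35^8·35^4·35^2·35^1 ≡ 143
35^25 = 35^16·35^8·35^1 ≡ 119
35^30 = 35^16·35^8·35^4·35^2 ≡ 64
35^50 = 35^32·35^16·35^2 ≡ 118
35^75 = 35^64·35^8·35^2·35^1 ≡ 150
35^150 = 35^128·35^16·35^4·35^2 ≡ 1  ← first divisor giving 1
The order is 150.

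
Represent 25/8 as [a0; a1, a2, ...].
[3; 8]

Euclidean algorithm steps:
25 = 3 × 8 + 1
8 = 8 × 1 + 0
Continued fraction: [3; 8]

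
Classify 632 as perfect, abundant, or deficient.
deficient

Proper divisors of 632: sum = 1 + 2 + 4 + 8 + 79 + 158 + 316 = 568
Since 568 < 632, 632 is deficient.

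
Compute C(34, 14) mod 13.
3

Using Lucas' theorem:
Write n=34 and k=14 in base 13:
n in base 13: [2, 8]
k in base 13: [1, 1]
C(34,14) mod 13 = ∏ C(n_i, k_i) mod 13
Digit binomials (mod 13): C(2,1) = 2; C(8,1) = 8
Product: 2 × 8 = 16 ≡ 3 (mod 13)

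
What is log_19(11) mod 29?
9

Baby-step giant-step with step n = ⌈√29⌉ = 6.
Baby steps 19^j mod 29 (j:value) for j=0..5: 0:1, 1:19, 2:13, 3:15, 4:24, 5:21.
Giant-step multiplier: 19^(-6) ≡ 19^(28-6) = 19^22 ≡ 4 (mod 29).
Giant steps γ_i = 11·4^i mod 29: γ_0=11, γ_1=15 (in table at j=3).
x = i·n + j = 1·6 + 3 = 9.
Check: 19^9 ≡ 11 (mod 29).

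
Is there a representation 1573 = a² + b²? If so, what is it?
22² + 33² (a=22, b=33)

Factorization: 1573 = 11^2 × 13
By Fermat: n is sum of two squares iff every prime p ≡ 3 (mod 4) appears to even power.
All primes ≡ 3 (mod 4) appear to even power.
Search a = 0, 1, 2, … for 1573 - a² a perfect square: first hit at a = 22: 1573 - 484 = 1089 = 33².
1573 = 22² + 33² = 484 + 1089 ✓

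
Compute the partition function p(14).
135

p(n) counts ways to write n as a sum of positive integers (order ignored).
Euler's pentagonal recurrence: p(k) = p(k-1) + p(k-2) - p(k-5) - p(k-7) + p(k-12) + p(k-15) - ... (offsets j(3j∓1)/2, signs ++--, p(0)=1, p(<0)=0).
DP table for k = 0..13: p(0)=1, p(1)=1, p(2)=2, p(3)=3, p(4)=5, p(5)=7, p(6)=11, p(7)=15, p(8)=22, p(9)=30, p(10)=42, p(11)=56, p(12)=77, p(13)=101.
Final step: p(14) = p(13) + p(12) - p(9) - p(7) + p(2)
= 101 + 77 - 30 - 15 + 2
= 135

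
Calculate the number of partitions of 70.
4087968

p(n) counts ways to write n as a sum of positive integers (order ignored).
Euler's pentagonal recurrence: p(k) = p(k-1) + p(k-2) - p(k-5) - p(k-7) + p(k-12) + p(k-15) - ... (offsets j(3j∓1)/2, signs ++--, p(0)=1, p(<0)=0).
DP table for k = 0..69: p(0)=1, p(1)=1, p(2)=2, p(3)=3, p(4)=5, p(5)=7, p(6)=11, p(7)=15, p(8)=22, p(9)=30, p(10)=42, p(11)=56, p(12)=77, p(13)=101, p(14)=135, p(15)=176, p(16)=231, p(17)=297, p(18)=385, p(19)=490, p(20)=627, p(21)=792, p(22)=1002, p(23)=1255, p(24)=1575, p(25)=1958, p(26)=2436, p(27)=3010, p(28)=3718, p(29)=4565, p(30)=5604, p(31)=6842, p(32)=8349, p(33)=10143, p(34)=12310, p(35)=14883, p(36)=17977, p(37)=21637, p(38)=26015, p(39)=31185, p(40)=37338, p(41)=44583, p(42)=53174, p(43)=63261, p(44)=75175, p(45)=89134, p(46)=105558, p(47)=124754, p(48)=147273, p(49)=173525, p(50)=204226, p(51)=239943, p(52)=281589, p(53)=329931, p(54)=386155, p(55)=451276, p(56)=526823, p(57)=614154, p(58)=715220, p(59)=831820, p(60)=966467, p(61)=1121505, p(62)=1300156, p(63)=1505499, p(64)=1741630, p(65)=2012558, p(66)=2323520, p(67)=2679689, p(68)=3087735, p(69)=3554345.
Final step: p(70) = p(69) + p(68) - p(65) - p(63) + p(58) + p(55) - p(48) - p(44) + p(35) + p(30) - p(19) - p(13) + p(0)
= 3554345 + 3087735 - 2012558 - 1505499 + 715220 + 451276 - 147273 - 75175 + 14883 + 5604 - 490 - 101 + 1
= 4087968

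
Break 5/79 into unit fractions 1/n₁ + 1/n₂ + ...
1/16 + 1/1264

Greedy algorithm:
5/79: ceiling(79/5) = 16, use 1/16
1/1264: ceiling(1264/1) = 1264, use 1/1264
Result: 5/79 = 1/16 + 1/1264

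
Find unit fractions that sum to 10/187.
1/19 + 1/1185 + 1/2105153 + 1/8863336201665

Greedy algorithm:
10/187: ceiling(187/10) = 19, use 1/19
3/3553: ceiling(3553/3) = 1185, use 1/1185
2/4210305: ceiling(4210305/2) = 2105153, use 1/2105153
1/8863336201665: ceiling(8863336201665/1) = 8863336201665, use 1/8863336201665
Result: 10/187 = 1/19 + 1/1185 + 1/2105153 + 1/8863336201665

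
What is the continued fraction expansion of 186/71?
[2; 1, 1, 1, 1, 1, 2, 3]

Euclidean algorithm steps:
186 = 2 × 71 + 44
71 = 1 × 44 + 27
44 = 1 × 27 + 17
27 = 1 × 17 + 10
17 = 1 × 10 + 7
10 = 1 × 7 + 3
7 = 2 × 3 + 1
3 = 3 × 1 + 0
Continued fraction: [2; 1, 1, 1, 1, 1, 2, 3]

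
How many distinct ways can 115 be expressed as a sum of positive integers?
1064144451

p(n) counts ways to write n as a sum of positive integers (order ignored).
Euler's pentagonal recurrence: p(k) = p(k-1) + p(k-2) - p(k-5) - p(k-7) + p(k-12) + p(k-15) - ... (offsets j(3j∓1)/2, signs ++--, p(0)=1, p(<0)=0).
DP table for k = 0..114: p(0)=1, p(1)=1, p(2)=2, p(3)=3, p(4)=5, p(5)=7, p(6)=11, p(7)=15, p(8)=22, p(9)=30, p(10)=42, p(11)=56, p(12)=77, p(13)=101, p(14)=135, p(15)=176, p(16)=231, p(17)=297, p(18)=385, p(19)=490, p(20)=627, p(21)=792, p(22)=1002, p(23)=1255, p(24)=1575, p(25)=1958, p(26)=2436, p(27)=3010, p(28)=3718, p(29)=4565, p(30)=5604, p(31)=6842, p(32)=8349, p(33)=10143, p(34)=12310, p(35)=14883, p(36)=17977, p(37)=21637, p(38)=26015, p(39)=31185, p(40)=37338, p(41)=44583, p(42)=53174, p(43)=63261, p(44)=75175, p(45)=89134, p(46)=105558, p(47)=124754, p(48)=147273, p(49)=173525, p(50)=204226, p(51)=239943, p(52)=281589, p(53)=329931, p(54)=386155, p(55)=451276, p(56)=526823, p(57)=614154, p(58)=715220, p(59)=831820, p(60)=966467, p(61)=1121505, p(62)=1300156, p(63)=1505499, p(64)=1741630, p(65)=2012558, p(66)=2323520, p(67)=2679689, p(68)=3087735, p(69)=3554345, p(70)=4087968, p(71)=4697205, p(72)=5392783, p(73)=6185689, p(74)=7089500, p(75)=8118264, p(76)=9289091, p(77)=10619863, p(78)=12132164, p(79)=13848650, p(80)=15796476, p(81)=18004327, p(82)=20506255, p(83)=23338469, p(84)=26543660, p(85)=30167357, p(86)=34262962, p(87)=38887673, p(88)=44108109, p(89)=49995925, p(90)=56634173, p(91)=64112359, p(92)=72533807, p(93)=82010177, p(94)=92669720, p(95)=104651419, p(96)=118114304, p(97)=133230930, p(98)=150198136, p(99)=169229875, p(100)=190569292, p(101)=214481126, p(102)=241265379, p(103)=271248950, p(104)=304801365, p(105)=342325709, p(106)=384276336, p(107)=431149389, p(108)=483502844, p(109)=541946240, p(110)=607163746, p(111)=679903203, p(112)=761002156, p(113)=851376628, p(114)=952050665.
Final step: p(115) = p(114) + p(113) - p(110) - p(108) + p(103) + p(100) - p(93) - p(89) + p(80) + p(75) - p(64) - p(58) + p(45) + p(38) - p(23) - p(15)
= 952050665 + 851376628 - 607163746 - 483502844 + 271248950 + 190569292 - 82010177 - 49995925 + 15796476 + 8118264 - 1741630 - 715220 + 89134 + 26015 - 1255 - 176
= 1064144451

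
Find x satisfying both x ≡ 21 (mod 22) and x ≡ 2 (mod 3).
65

Using Chinese Remainder Theorem:
M = 22 × 3 = 66
M1 = 3, M2 = 22
y1 = 3^(-1) mod 22 = 15
y2 = 22^(-1) mod 3 = 1
x = (21×3×15 + 2×22×1) mod 66 = 65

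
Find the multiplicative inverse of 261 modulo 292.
113

gcd(261, 292) = 1, so the inverse exists.
Extended Euclidean algorithm on (292, 261):
292 = 1 × 261 + 31  ⟹  31 = (1)·292 + (-1)·261
261 = 8 × 31 + 13  ⟹  13 = (-8)·292 + (9)·261
31 = 2 × 13 + 5  ⟹  5 = (17)·292 + (-19)·261
13 = 2 × 5 + 3  ⟹  3 = (-42)·292 + (47)·261
5 = 1 × 3 + 2  ⟹  2 = (59)·292 + (-66)·261
3 = 1 × 2 + 1  ⟹  1 = (-101)·292 + (113)·261
So (113)·261 ≡ 1 (mod 292), i.e. 261^(-1) ≡ 113 (mod 292).
Check: 261 × 113 = 29493 ≡ 1 (mod 292)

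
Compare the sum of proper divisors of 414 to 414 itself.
abundant

Proper divisors of 414: sum = 1 + 2 + 3 + 6 + 9 + 18 + 23 + 46 + 69 + 138 + 207 = 522
Since 522 > 414, 414 is abundant.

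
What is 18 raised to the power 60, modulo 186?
156

Repeated squaring. Binary of 60 = 111100.
18^1 ≡ 18 (mod 186); 18^2 ≡ 138 (mod 186); 18^4 ≡ 72 (mod 186); 18^8 ≡ 162 (mod 186); 18^16 ≡ 18 (mod 186); 18^32 ≡ 138 (mod 186)
18^60 = 18^4 × 18^8 × 18^16 × 18^32 ≡ 156 (mod 186)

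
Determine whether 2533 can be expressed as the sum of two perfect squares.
18² + 47² (a=18, b=47)

Factorization: 2533 = 17 × 149
By Fermat: n is sum of two squares iff every prime p ≡ 3 (mod 4) appears to even power.
All primes ≡ 3 (mod 4) appear to even power.
Search a = 0, 1, 2, … for 2533 - a² a perfect square: first hit at a = 18: 2533 - 324 = 2209 = 47².
2533 = 18² + 47² = 324 + 2209 ✓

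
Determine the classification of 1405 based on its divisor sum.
deficient

Proper divisors of 1405: sum = 1 + 5 + 281 = 287
Since 287 < 1405, 1405 is deficient.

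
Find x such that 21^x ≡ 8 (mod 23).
14

Baby-step giant-step with step n = ⌈√23⌉ = 5.
Baby steps 21^j mod 23 (j:value) for j=0..4: 0:1, 1:21, 2:4, 3:15, 4:16.
Giant-step multiplier: 21^(-5) ≡ 21^(22-5) = 21^17 ≡ 5 (mod 23).
Giant steps γ_i = 8·5^i mod 23: γ_0=8, γ_1=17, γ_2=16 (in table at j=4).
x = i·n + j = 2·5 + 4 = 14.
Check: 21^14 ≡ 8 (mod 23).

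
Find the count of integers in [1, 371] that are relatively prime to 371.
312

371 = 7 × 53
φ(n) = n × ∏(1 - 1/p) for each prime p dividing n
φ(371) = 371 × (1 - 1/7) × (1 - 1/53) = 312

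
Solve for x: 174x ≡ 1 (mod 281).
21

gcd(174, 281) = 1, so the inverse exists.
Extended Euclidean algorithm on (281, 174):
281 = 1 × 174 + 107  ⟹  107 = (1)·281 + (-1)·174
174 = 1 × 107 + 67  ⟹  67 = (-1)·281 + (2)·174
107 = 1 × 67 + 40  ⟹  40 = (2)·281 + (-3)·174
67 = 1 × 40 + 27  ⟹  27 = (-3)·281 + (5)·174
40 = 1 × 27 + 13  ⟹  13 = (5)·281 + (-8)·174
27 = 2 × 13 + 1  ⟹  1 = (-13)·281 + (21)·174
So (21)·174 ≡ 1 (mod 281), i.e. 174^(-1) ≡ 21 (mod 281).
Check: 174 × 21 = 3654 ≡ 1 (mod 281)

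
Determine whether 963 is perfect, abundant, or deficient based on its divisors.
deficient

Proper divisors of 963: sum = 1 + 3 + 9 + 107 + 321 = 441
Since 441 < 963, 963 is deficient.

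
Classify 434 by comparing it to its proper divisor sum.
deficient

Proper divisors of 434: sum = 1 + 2 + 7 + 14 + 31 + 62 + 217 = 334
Since 334 < 434, 434 is deficient.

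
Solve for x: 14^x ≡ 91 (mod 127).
53

Baby-step giant-step with step n = ⌈√127⌉ = 12.
Baby steps 14^j mod 127 (j:value) for j=0..11: 0:1, 1:14, 2:69, 3:77, 4:62, 5:106, 6:87, 7:75, 8:34, 9:95, 10:60, 11:78.
Giant-step multiplier: 14^(-12) ≡ 14^(126-12) = 14^114 ≡ 122 (mod 127).
Giant steps γ_i = 91·122^i mod 127: γ_0=91, γ_1=53, γ_2=116, γ_3=55, γ_4=106 (in table at j=5).
x = i·n + j = 4·12 + 5 = 53.
Check: 14^53 ≡ 91 (mod 127).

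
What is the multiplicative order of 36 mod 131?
65

131 is prime, so ord(36) divides φ(131) = 130.
Divisors of 130: 1, 2, 5, 10, 13, 26, 65, 130.
Repeated squaring: 36^1 ≡ 36, 36^2 ≡ 117, 36^4 ≡ 65, 36^8 ≡ 33, 36^16 ≡ 41, 36^32 ≡ 109, 36^64 ≡ 91, 36^128 ≡ 28 (mod 131).
Test 36^d mod 131 for each divisor d in increasing order:
36^1 ≡ 36
36^2 ≡ 117
36^5 = 36^4·36^1 ≡ 113
36^10 = 36^8·36^2 ≡ 62
36^13 = 36^8·36^4·36^1 ≡ 61
36^26 = 36^16·36^8·36^2 ≡ 53
36^65 = 36^64·36^1 ≡ 1  ← first divisor giving 1
The order is 65.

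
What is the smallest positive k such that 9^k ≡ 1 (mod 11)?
5

11 is prime, so ord(9) divides φ(11) = 10.
Divisors of 10: 1, 2, 5, 10.
Repeated squaring: 9^1 ≡ 9, 9^2 ≡ 4, 9^4 ≡ 5, 9^8 ≡ 3 (mod 11).
Test 9^d mod 11 for each divisor d in increasing order:
9^1 ≡ 9
9^2 ≡ 4
9^5 = 9^4·9^1 ≡ 1  ← first divisor giving 1
The order is 5.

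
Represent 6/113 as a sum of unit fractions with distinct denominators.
1/19 + 1/2147

Greedy algorithm:
6/113: ceiling(113/6) = 19, use 1/19
1/2147: ceiling(2147/1) = 2147, use 1/2147
Result: 6/113 = 1/19 + 1/2147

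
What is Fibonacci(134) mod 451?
377

Matrix identity: Q^n = [[F_(n+1), F_n], [F_n, F_(n-1)]] with Q = [[1,1],[1,0]].
n = 134 = 10000110₂. Square-and-multiply, entries mod 451:
Q^1 = [[1,1],[1,0]]
Q^2 = (Q^1)² = [[2,1],[1,1]]
Q^4 = (Q^2)² = [[5,3],[3,2]]
Q^8 = (Q^4)² = [[34,21],[21,13]]
Q^16 = (Q^8)² = [[244,85],[85,159]]
Q^33 = (Q^16)²·Q = [[443,13],[13,430]]
Q^67 = (Q^33)²·Q = [[307,233],[233,74]]
Q^134 = (Q^67)² = [[159,377],[377,233]]
F_134 mod 451 = Q^134[0][1] = 377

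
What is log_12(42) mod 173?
111

Baby-step giant-step with step n = ⌈√173⌉ = 14.
Baby steps 12^j mod 173 (j:value) for j=0..13: 0:1, 1:12, 2:144, 3:171, 4:149, 5:58, 6:4, 7:48, 8:57, 9:165, 10:77, 11:59, 12:16, 13:19.
Giant-step multiplier: 12^(-14) ≡ 12^(172-14) = 12^158 ≡ 151 (mod 173).
Giant steps γ_i = 42·151^i mod 173: γ_0=42, γ_1=114, γ_2=87, γ_3=162, γ_4=69, γ_5=39, γ_6=7, γ_7=19 (in table at j=13).
x = i·n + j = 7·14 + 13 = 111.
Check: 12^111 ≡ 42 (mod 173).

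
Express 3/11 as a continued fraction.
[0; 3, 1, 2]

Euclidean algorithm steps:
3 = 0 × 11 + 3
11 = 3 × 3 + 2
3 = 1 × 2 + 1
2 = 2 × 1 + 0
Continued fraction: [0; 3, 1, 2]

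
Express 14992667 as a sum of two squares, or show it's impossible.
Not possible

Factorization: 14992667 = 59^3 × 73
By Fermat: n is sum of two squares iff every prime p ≡ 3 (mod 4) appears to even power.
Prime(s) ≡ 3 (mod 4) with odd exponent: [(59, 3)]
Therefore 14992667 cannot be expressed as a² + b².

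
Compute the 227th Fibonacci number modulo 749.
303

Matrix identity: Q^n = [[F_(n+1), F_n], [F_n, F_(n-1)]] with Q = [[1,1],[1,0]].
n = 227 = 11100011₂. Square-and-multiply, entries mod 749:
Q^1 = [[1,1],[1,0]]
Q^3 = (Q^1)²·Q = [[3,2],[2,1]]
Q^7 = (Q^3)²·Q = [[21,13],[13,8]]
Q^14 = (Q^7)² = [[610,377],[377,233]]
Q^28 = (Q^14)² = [[415,235],[235,180]]
Q^56 = (Q^28)² = [[503,511],[511,741]]
Q^113 = (Q^56)²·Q = [[99,316],[316,532]]
Q^227 = (Q^113)²·Q = [[465,303],[303,162]]
F_227 mod 749 = Q^227[0][1] = 303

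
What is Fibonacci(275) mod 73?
69

Matrix identity: Q^n = [[F_(n+1), F_n], [F_n, F_(n-1)]] with Q = [[1,1],[1,0]].
n = 275 = 100010011₂. Square-and-multiply, entries mod 73:
Q^1 = [[1,1],[1,0]]
Q^2 = (Q^1)² = [[2,1],[1,1]]
Q^4 = (Q^2)² = [[5,3],[3,2]]
Q^8 = (Q^4)² = [[34,21],[21,13]]
Q^17 = (Q^8)²·Q = [[29,64],[64,38]]
Q^34 = (Q^17)² = [[46,54],[54,65]]
Q^68 = (Q^34)² = [[68,8],[8,60]]
Q^137 = (Q^68)²·Q = [[18,16],[16,2]]
Q^275 = (Q^137)²·Q = [[24,69],[69,28]]
F_275 mod 73 = Q^275[0][1] = 69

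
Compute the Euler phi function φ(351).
216

351 = 3^3 × 13
φ(n) = n × ∏(1 - 1/p) for each prime p dividing n
φ(351) = 351 × (1 - 1/3) × (1 - 1/13) = 216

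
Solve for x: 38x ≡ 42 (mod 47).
x ≡ 11 (mod 47)

gcd(38, 47) = 1, which divides 42, so solutions exist.
Find 38^(-1) mod 47 by the extended Euclidean algorithm:
47 = 1 × 38 + 9  ⟹  9 = (1)·47 + (-1)·38
38 = 4 × 9 + 2  ⟹  2 = (-4)·47 + (5)·38
9 = 4 × 2 + 1  ⟹  1 = (17)·47 + (-21)·38
So (-21)·38 ≡ 1 (mod 47), i.e. 38^(-1) ≡ -21 ≡ 26 (mod 47).
x ≡ 26 × 42 = 1092 ≡ 11 (mod 47).
Check: 38 × 11 = 418 ≡ 42 (mod 47).
Unique solution: x ≡ 11 (mod 47)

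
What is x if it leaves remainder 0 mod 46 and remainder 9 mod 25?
184

Using Chinese Remainder Theorem:
M = 46 × 25 = 1150
M1 = 25, M2 = 46
y1 = 25^(-1) mod 46 = 35
y2 = 46^(-1) mod 25 = 6
x = (0×25×35 + 9×46×6) mod 1150 = 184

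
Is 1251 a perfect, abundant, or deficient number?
deficient

Proper divisors of 1251: sum = 1 + 3 + 9 + 139 + 417 = 569
Since 569 < 1251, 1251 is deficient.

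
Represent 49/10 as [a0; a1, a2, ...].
[4; 1, 9]

Euclidean algorithm steps:
49 = 4 × 10 + 9
10 = 1 × 9 + 1
9 = 9 × 1 + 0
Continued fraction: [4; 1, 9]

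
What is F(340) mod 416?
3

Matrix identity: Q^n = [[F_(n+1), F_n], [F_n, F_(n-1)]] with Q = [[1,1],[1,0]].
n = 340 = 101010100₂. Square-and-multiply, entries mod 416:
Q^1 = [[1,1],[1,0]]
Q^2 = (Q^1)² = [[2,1],[1,1]]
Q^5 = (Q^2)²·Q = [[8,5],[5,3]]
Q^10 = (Q^5)² = [[89,55],[55,34]]
Q^21 = (Q^10)²·Q = [[239,130],[130,109]]
Q^42 = (Q^21)² = [[389,312],[312,77]]
Q^85 = (Q^42)²·Q = [[105,313],[313,208]]
Q^170 = (Q^85)² = [[2,209],[209,209]]
Q^340 = (Q^170)² = [[5,3],[3,2]]
F_340 mod 416 = Q^340[0][1] = 3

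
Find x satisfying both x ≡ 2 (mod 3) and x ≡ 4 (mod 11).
26

Using Chinese Remainder Theorem:
M = 3 × 11 = 33
M1 = 11, M2 = 3
y1 = 11^(-1) mod 3 = 2
y2 = 3^(-1) mod 11 = 4
x = (2×11×2 + 4×3×4) mod 33 = 26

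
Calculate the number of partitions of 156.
73232243759

p(n) counts ways to write n as a sum of positive integers (order ignored).
Euler's pentagonal recurrence: p(k) = p(k-1) + p(k-2) - p(k-5) - p(k-7) + p(k-12) + p(k-15) - ... (offsets j(3j∓1)/2, signs ++--, p(0)=1, p(<0)=0).
DP table for k = 0..155: p(0)=1, p(1)=1, p(2)=2, p(3)=3, p(4)=5, p(5)=7, p(6)=11, p(7)=15, p(8)=22, p(9)=30, p(10)=42, p(11)=56, p(12)=77, p(13)=101, p(14)=135, p(15)=176, p(16)=231, p(17)=297, p(18)=385, p(19)=490, p(20)=627, p(21)=792, p(22)=1002, p(23)=1255, p(24)=1575, p(25)=1958, p(26)=2436, p(27)=3010, p(28)=3718, p(29)=4565, p(30)=5604, p(31)=6842, p(32)=8349, p(33)=10143, p(34)=12310, p(35)=14883, p(36)=17977, p(37)=21637, p(38)=26015, p(39)=31185, p(40)=37338, p(41)=44583, p(42)=53174, p(43)=63261, p(44)=75175, p(45)=89134, p(46)=105558, p(47)=124754, p(48)=147273, p(49)=173525, p(50)=204226, p(51)=239943, p(52)=281589, p(53)=329931, p(54)=386155, p(55)=451276, p(56)=526823, p(57)=614154, p(58)=715220, p(59)=831820, p(60)=966467, p(61)=1121505, p(62)=1300156, p(63)=1505499, p(64)=1741630, p(65)=2012558, p(66)=2323520, p(67)=2679689, p(68)=3087735, p(69)=3554345, p(70)=4087968, p(71)=4697205, p(72)=5392783, p(73)=6185689, p(74)=7089500, p(75)=8118264, p(76)=9289091, p(77)=10619863, p(78)=12132164, p(79)=13848650, p(80)=15796476, p(81)=18004327, p(82)=20506255, p(83)=23338469, p(84)=26543660, p(85)=30167357, p(86)=34262962, p(87)=38887673, p(88)=44108109, p(89)=49995925, p(90)=56634173, p(91)=64112359, p(92)=72533807, p(93)=82010177, p(94)=92669720, p(95)=104651419, p(96)=118114304, p(97)=133230930, p(98)=150198136, p(99)=169229875, p(100)=190569292, p(101)=214481126, p(102)=241265379, p(103)=271248950, p(104)=304801365, p(105)=342325709, p(106)=384276336, p(107)=431149389, p(108)=483502844, p(109)=541946240, p(110)=607163746, p(111)=679903203, p(112)=761002156, p(113)=851376628, p(114)=952050665, p(115)=1064144451, p(116)=1188908248, p(117)=1327710076, p(118)=1482074143, p(119)=1653668665, p(120)=1844349560, p(121)=2056148051, p(122)=2291320912, p(123)=2552338241, p(124)=2841940500, p(125)=3163127352, p(126)=3519222692, p(127)=3913864295, p(128)=4351078600, p(129)=4835271870, p(130)=5371315400, p(131)=5964539504, p(132)=6620830889, p(133)=7346629512, p(134)=8149040695, p(135)=9035836076, p(136)=10015581680, p(137)=11097645016, p(138)=12292341831, p(139)=13610949895, p(140)=15065878135, p(141)=16670689208, p(142)=18440293320, p(143)=20390982757, p(144)=22540654445, p(145)=24908858009, p(146)=27517052599, p(147)=30388671978, p(148)=33549419497, p(149)=37027355200, p(150)=40853235313, p(151)=45060624582, p(152)=49686288421, p(153)=54770336324, p(154)=60356673280, p(155)=66493182097.
Final step: p(156) = p(155) + p(154) - p(151) - p(149) + p(144) + p(141) - p(134) - p(130) + p(121) + p(116) - p(105) - p(99) + p(86) + p(79) - p(64) - p(56) + p(39) + p(30) - p(11) - p(1)
= 66493182097 + 60356673280 - 45060624582 - 37027355200 + 22540654445 + 16670689208 - 8149040695 - 5371315400 + 2056148051 + 1188908248 - 342325709 - 169229875 + 34262962 + 13848650 - 1741630 - 526823 + 31185 + 5604 - 56 - 1
= 73232243759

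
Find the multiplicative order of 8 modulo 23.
11

23 is prime, so ord(8) divides φ(23) = 22.
Divisors of 22: 1, 2, 11, 22.
Repeated squaring: 8^1 ≡ 8, 8^2 ≡ 18, 8^4 ≡ 2, 8^8 ≡ 4, 8^16 ≡ 16 (mod 23).
Test 8^d mod 23 for each divisor d in increasing order:
8^1 ≡ 8
8^2 ≡ 18
8^11 = 8^8·8^2·8^1 ≡ 1  ← first divisor giving 1
The order is 11.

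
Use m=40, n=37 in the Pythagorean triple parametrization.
(231, 2960, 2969)

Euclid's formula: a = m² - n², b = 2mn, c = m² + n²
m = 40, n = 37
a = 40² - 37² = 1600 - 1369 = 231
b = 2 × 40 × 37 = 2960
c = 40² + 37² = 1600 + 1369 = 2969
Verification: 231² + 2960² = 53361 + 8761600 = 8814961 = 2969² ✓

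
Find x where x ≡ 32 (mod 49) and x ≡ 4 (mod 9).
130

Using Chinese Remainder Theorem:
M = 49 × 9 = 441
M1 = 9, M2 = 49
y1 = 9^(-1) mod 49 = 11
y2 = 49^(-1) mod 9 = 7
x = (32×9×11 + 4×49×7) mod 441 = 130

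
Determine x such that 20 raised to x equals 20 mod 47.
1

Baby-step giant-step with step n = ⌈√47⌉ = 7.
Baby steps 20^j mod 47 (j:value) for j=0..6: 0:1, 1:20, 2:24, 3:10, 4:12, 5:5, 6:6.
h = 20 is already in the table at j=1, so x = 1.
Check: 20^1 ≡ 20 (mod 47).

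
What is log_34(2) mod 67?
65

Baby-step giant-step with step n = ⌈√67⌉ = 9.
Baby steps 34^j mod 67 (j:value) for j=0..8: 0:1, 1:34, 2:17, 3:42, 4:21, 5:44, 6:22, 7:11, 8:39.
Giant-step multiplier: 34^(-9) ≡ 34^(66-9) = 34^57 ≡ 43 (mod 67).
Giant steps γ_i = 2·43^i mod 67: γ_0=2, γ_1=19, γ_2=13, γ_3=23, γ_4=51, γ_5=49, γ_6=30, γ_7=17 (in table at j=2).
x = i·n + j = 7·9 + 2 = 65.
Check: 34^65 ≡ 2 (mod 67).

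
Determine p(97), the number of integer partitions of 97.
133230930

p(n) counts ways to write n as a sum of positive integers (order ignored).
Euler's pentagonal recurrence: p(k) = p(k-1) + p(k-2) - p(k-5) - p(k-7) + p(k-12) + p(k-15) - ... (offsets j(3j∓1)/2, signs ++--, p(0)=1, p(<0)=0).
DP table for k = 0..96: p(0)=1, p(1)=1, p(2)=2, p(3)=3, p(4)=5, p(5)=7, p(6)=11, p(7)=15, p(8)=22, p(9)=30, p(10)=42, p(11)=56, p(12)=77, p(13)=101, p(14)=135, p(15)=176, p(16)=231, p(17)=297, p(18)=385, p(19)=490, p(20)=627, p(21)=792, p(22)=1002, p(23)=1255, p(24)=1575, p(25)=1958, p(26)=2436, p(27)=3010, p(28)=3718, p(29)=4565, p(30)=5604, p(31)=6842, p(32)=8349, p(33)=10143, p(34)=12310, p(35)=14883, p(36)=17977, p(37)=21637, p(38)=26015, p(39)=31185, p(40)=37338, p(41)=44583, p(42)=53174, p(43)=63261, p(44)=75175, p(45)=89134, p(46)=105558, p(47)=124754, p(48)=147273, p(49)=173525, p(50)=204226, p(51)=239943, p(52)=281589, p(53)=329931, p(54)=386155, p(55)=451276, p(56)=526823, p(57)=614154, p(58)=715220, p(59)=831820, p(60)=966467, p(61)=1121505, p(62)=1300156, p(63)=1505499, p(64)=1741630, p(65)=2012558, p(66)=2323520, p(67)=2679689, p(68)=3087735, p(69)=3554345, p(70)=4087968, p(71)=4697205, p(72)=5392783, p(73)=6185689, p(74)=7089500, p(75)=8118264, p(76)=9289091, p(77)=10619863, p(78)=12132164, p(79)=13848650, p(80)=15796476, p(81)=18004327, p(82)=20506255, p(83)=23338469, p(84)=26543660, p(85)=30167357, p(86)=34262962, p(87)=38887673, p(88)=44108109, p(89)=49995925, p(90)=56634173, p(91)=64112359, p(92)=72533807, p(93)=82010177, p(94)=92669720, p(95)=104651419, p(96)=118114304.
Final step: p(97) = p(96) + p(95) - p(92) - p(90) + p(85) + p(82) - p(75) - p(71) + p(62) + p(57) - p(46) - p(40) + p(27) + p(20) - p(5)
= 118114304 + 104651419 - 72533807 - 56634173 + 30167357 + 20506255 - 8118264 - 4697205 + 1300156 + 614154 - 105558 - 37338 + 3010 + 627 - 7
= 133230930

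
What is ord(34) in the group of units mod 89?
4

89 is prime, so ord(34) divides φ(89) = 88.
Divisors of 88: 1, 2, 4, 8, 11, 22, 44, 88.
Repeated squaring: 34^1 ≡ 34, 34^2 ≡ 88, 34^4 ≡ 1, 34^8 ≡ 1, 34^16 ≡ 1, 34^32 ≡ 1, 34^64 ≡ 1 (mod 89).
Test 34^d mod 89 for each divisor d in increasing order:
34^1 ≡ 34
34^2 ≡ 88
34^4 ≡ 1  ← first divisor giving 1
The order is 4.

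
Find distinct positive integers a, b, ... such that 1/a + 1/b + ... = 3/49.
1/17 + 1/417 + 1/347361

Greedy algorithm:
3/49: ceiling(49/3) = 17, use 1/17
2/833: ceiling(833/2) = 417, use 1/417
1/347361: ceiling(347361/1) = 347361, use 1/347361
Result: 3/49 = 1/17 + 1/417 + 1/347361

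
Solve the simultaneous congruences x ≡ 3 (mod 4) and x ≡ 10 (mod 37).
47

Using Chinese Remainder Theorem:
M = 4 × 37 = 148
M1 = 37, M2 = 4
y1 = 37^(-1) mod 4 = 1
y2 = 4^(-1) mod 37 = 28
x = (3×37×1 + 10×4×28) mod 148 = 47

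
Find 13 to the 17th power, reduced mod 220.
73

Repeated squaring. Binary of 17 = 10001.
13^1 ≡ 13 (mod 220); 13^2 ≡ 169 (mod 220); 13^4 ≡ 181 (mod 220); 13^8 ≡ 201 (mod 220); 13^16 ≡ 141 (mod 220)
13^17 = 13^1 × 13^16 ≡ 73 (mod 220)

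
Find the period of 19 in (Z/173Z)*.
172

173 is prime, so ord(19) divides φ(173) = 172.
Divisors of 172: 1, 2, 4, 43, 86, 172.
Repeated squaring: 19^1 ≡ 19, 19^2 ≡ 15, 19^4 ≡ 52, 19^8 ≡ 109, 19^16 ≡ 117, 19^32 ≡ 22, 19^64 ≡ 138, 19^128 ≡ 14 (mod 173).
Test 19^d mod 173 for each divisor d in increasing order:
19^1 ≡ 19
19^2 ≡ 15
19^4 ≡ 52
19^43 = 19^32·19^8·19^2·19^1 ≡ 80
19^86 = 19^64·19^16·19^4·19^2 ≡ 172
19^172 = 19^128·19^32·19^8·19^4 ≡ 1  ← first divisor giving 1
The order is 172.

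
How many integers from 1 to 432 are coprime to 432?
144

432 = 2^4 × 3^3
φ(n) = n × ∏(1 - 1/p) for each prime p dividing n
φ(432) = 432 × (1 - 1/2) × (1 - 1/3) = 144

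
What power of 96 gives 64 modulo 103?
66

Baby-step giant-step with step n = ⌈√103⌉ = 11.
Baby steps 96^j mod 103 (j:value) for j=0..10: 0:1, 1:96, 2:49, 3:69, 4:32, 5:85, 6:23, 7:45, 8:97, 9:42, 10:15.
Giant-step multiplier: 96^(-11) ≡ 96^(102-11) = 96^91 ≡ 51 (mod 103).
Giant steps γ_i = 64·51^i mod 103: γ_0=64, γ_1=71, γ_2=16, γ_3=95, γ_4=4, γ_5=101, γ_6=1 (in table at j=0).
x = i·n + j = 6·11 + 0 = 66.
Check: 96^66 ≡ 64 (mod 103).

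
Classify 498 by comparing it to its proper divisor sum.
abundant

Proper divisors of 498: sum = 1 + 2 + 3 + 6 + 83 + 166 + 249 = 510
Since 510 > 498, 498 is abundant.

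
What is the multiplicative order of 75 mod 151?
30

151 is prime, so ord(75) divides φ(151) = 150.
Divisors of 150: 1, 2, 3, 5, 6, 10, 15, 25, 30, 50, 75, 150.
Repeated squaring: 75^1 ≡ 75, 75^2 ≡ 38, 75^4 ≡ 85, 75^8 ≡ 128, 75^16 ≡ 76, 75^32 ≡ 38, 75^64 ≡ 85, 75^128 ≡ 128 (mod 151).
Test 75^d mod 151 for each divisor d in increasing order:
75^1 ≡ 75
75^2 ≡ 38
75^3 = 75^2·75^1 ≡ 132
75^5 = 75^4·75^1 ≡ 33
75^6 = 75^4·75^2 ≡ 59
75^10 = 75^8·75^2 ≡ 32
75^15 = 75^8·75^4·75^2·75^1 ≡ 150
75^25 = 75^16·75^8·75^1 ≡ 119
75^30 = 75^16·75^8·75^4·75^2 ≡ 1  ← first divisor giving 1
The order is 30.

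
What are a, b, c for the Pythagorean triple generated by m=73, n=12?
(5185, 1752, 5473)

Euclid's formula: a = m² - n², b = 2mn, c = m² + n²
m = 73, n = 12
a = 73² - 12² = 5329 - 144 = 5185
b = 2 × 73 × 12 = 1752
c = 73² + 12² = 5329 + 144 = 5473
Verification: 5185² + 1752² = 26884225 + 3069504 = 29953729 = 5473² ✓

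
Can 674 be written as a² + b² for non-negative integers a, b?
7² + 25² (a=7, b=25)

Factorization: 674 = 2 × 337
By Fermat: n is sum of two squares iff every prime p ≡ 3 (mod 4) appears to even power.
All primes ≡ 3 (mod 4) appear to even power.
Search a = 0, 1, 2, … for 674 - a² a perfect square: first hit at a = 7: 674 - 49 = 625 = 25².
674 = 7² + 25² = 49 + 625 ✓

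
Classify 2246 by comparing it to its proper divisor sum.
deficient

Proper divisors of 2246: sum = 1 + 2 + 1123 = 1126
Since 1126 < 2246, 2246 is deficient.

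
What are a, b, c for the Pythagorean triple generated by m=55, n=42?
(1261, 4620, 4789)

Euclid's formula: a = m² - n², b = 2mn, c = m² + n²
m = 55, n = 42
a = 55² - 42² = 3025 - 1764 = 1261
b = 2 × 55 × 42 = 4620
c = 55² + 42² = 3025 + 1764 = 4789
Verification: 1261² + 4620² = 1590121 + 21344400 = 22934521 = 4789² ✓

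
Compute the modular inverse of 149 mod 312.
245

gcd(149, 312) = 1, so the inverse exists.
Extended Euclidean algorithm on (312, 149):
312 = 2 × 149 + 14  ⟹  14 = (1)·312 + (-2)·149
149 = 10 × 14 + 9  ⟹  9 = (-10)·312 + (21)·149
14 = 1 × 9 + 5  ⟹  5 = (11)·312 + (-23)·149
9 = 1 × 5 + 4  ⟹  4 = (-21)·312 + (44)·149
5 = 1 × 4 + 1  ⟹  1 = (32)·312 + (-67)·149
So (-67)·149 ≡ 1 (mod 312), i.e. 149^(-1) ≡ -67 ≡ 245 (mod 312).
Check: 149 × 245 = 36505 ≡ 1 (mod 312)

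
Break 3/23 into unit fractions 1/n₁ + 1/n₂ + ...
1/8 + 1/184

Greedy algorithm:
3/23: ceiling(23/3) = 8, use 1/8
1/184: ceiling(184/1) = 184, use 1/184
Result: 3/23 = 1/8 + 1/184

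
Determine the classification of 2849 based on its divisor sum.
deficient

Proper divisors of 2849: sum = 1 + 7 + 11 + 37 + 77 + 259 + 407 = 799
Since 799 < 2849, 2849 is deficient.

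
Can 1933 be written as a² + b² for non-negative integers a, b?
13² + 42² (a=13, b=42)

Factorization: 1933 = 1933
By Fermat: n is sum of two squares iff every prime p ≡ 3 (mod 4) appears to even power.
All primes ≡ 3 (mod 4) appear to even power.
Search a = 0, 1, 2, … for 1933 - a² a perfect square: first hit at a = 13: 1933 - 169 = 1764 = 42².
1933 = 13² + 42² = 169 + 1764 ✓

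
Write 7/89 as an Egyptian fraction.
1/13 + 1/579 + 1/669903

Greedy algorithm:
7/89: ceiling(89/7) = 13, use 1/13
2/1157: ceiling(1157/2) = 579, use 1/579
1/669903: ceiling(669903/1) = 669903, use 1/669903
Result: 7/89 = 1/13 + 1/579 + 1/669903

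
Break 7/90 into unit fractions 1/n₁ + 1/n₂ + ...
1/13 + 1/1170

Greedy algorithm:
7/90: ceiling(90/7) = 13, use 1/13
1/1170: ceiling(1170/1) = 1170, use 1/1170
Result: 7/90 = 1/13 + 1/1170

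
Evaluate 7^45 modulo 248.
63

Repeated squaring. Binary of 45 = 101101.
7^1 ≡ 7 (mod 248); 7^2 ≡ 49 (mod 248); 7^4 ≡ 169 (mod 248); 7^8 ≡ 41 (mod 248); 7^16 ≡ 193 (mod 248); 7^32 ≡ 49 (mod 248)
7^45 = 7^1 × 7^4 × 7^8 × 7^32 ≡ 63 (mod 248)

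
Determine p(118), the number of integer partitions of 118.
1482074143

p(n) counts ways to write n as a sum of positive integers (order ignored).
Euler's pentagonal recurrence: p(k) = p(k-1) + p(k-2) - p(k-5) - p(k-7) + p(k-12) + p(k-15) - ... (offsets j(3j∓1)/2, signs ++--, p(0)=1, p(<0)=0).
DP table for k = 0..117: p(0)=1, p(1)=1, p(2)=2, p(3)=3, p(4)=5, p(5)=7, p(6)=11, p(7)=15, p(8)=22, p(9)=30, p(10)=42, p(11)=56, p(12)=77, p(13)=101, p(14)=135, p(15)=176, p(16)=231, p(17)=297, p(18)=385, p(19)=490, p(20)=627, p(21)=792, p(22)=1002, p(23)=1255, p(24)=1575, p(25)=1958, p(26)=2436, p(27)=3010, p(28)=3718, p(29)=4565, p(30)=5604, p(31)=6842, p(32)=8349, p(33)=10143, p(34)=12310, p(35)=14883, p(36)=17977, p(37)=21637, p(38)=26015, p(39)=31185, p(40)=37338, p(41)=44583, p(42)=53174, p(43)=63261, p(44)=75175, p(45)=89134, p(46)=105558, p(47)=124754, p(48)=147273, p(49)=173525, p(50)=204226, p(51)=239943, p(52)=281589, p(53)=329931, p(54)=386155, p(55)=451276, p(56)=526823, p(57)=614154, p(58)=715220, p(59)=831820, p(60)=966467, p(61)=1121505, p(62)=1300156, p(63)=1505499, p(64)=1741630, p(65)=2012558, p(66)=2323520, p(67)=2679689, p(68)=3087735, p(69)=3554345, p(70)=4087968, p(71)=4697205, p(72)=5392783, p(73)=6185689, p(74)=7089500, p(75)=8118264, p(76)=9289091, p(77)=10619863, p(78)=12132164, p(79)=13848650, p(80)=15796476, p(81)=18004327, p(82)=20506255, p(83)=23338469, p(84)=26543660, p(85)=30167357, p(86)=34262962, p(87)=38887673, p(88)=44108109, p(89)=49995925, p(90)=56634173, p(91)=64112359, p(92)=72533807, p(93)=82010177, p(94)=92669720, p(95)=104651419, p(96)=118114304, p(97)=133230930, p(98)=150198136, p(99)=169229875, p(100)=190569292, p(101)=214481126, p(102)=241265379, p(103)=271248950, p(104)=304801365, p(105)=342325709, p(106)=384276336, p(107)=431149389, p(108)=483502844, p(109)=541946240, p(110)=607163746, p(111)=679903203, p(112)=761002156, p(113)=851376628, p(114)=952050665, p(115)=1064144451, p(116)=1188908248, p(117)=1327710076.
Final step: p(118) = p(117) + p(116) - p(113) - p(111) + p(106) + p(103) - p(96) - p(92) + p(83) + p(78) - p(67) - p(61) + p(48) + p(41) - p(26) - p(18) + p(1)
= 1327710076 + 1188908248 - 851376628 - 679903203 + 384276336 + 271248950 - 118114304 - 72533807 + 23338469 + 12132164 - 2679689 - 1121505 + 147273 + 44583 - 2436 - 385 + 1
= 1482074143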